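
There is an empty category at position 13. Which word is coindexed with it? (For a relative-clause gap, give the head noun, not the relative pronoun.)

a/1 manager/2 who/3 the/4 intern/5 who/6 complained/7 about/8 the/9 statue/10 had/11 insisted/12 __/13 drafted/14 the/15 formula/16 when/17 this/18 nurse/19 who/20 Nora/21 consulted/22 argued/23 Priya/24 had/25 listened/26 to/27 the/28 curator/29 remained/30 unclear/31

The gap at 13 is the subject of "drafted", inside a relative clause.
The relative pronoun is "who" (word 3); it is bound by the head noun immediately before it.
Its filler is the head noun "manager", at word 2.

2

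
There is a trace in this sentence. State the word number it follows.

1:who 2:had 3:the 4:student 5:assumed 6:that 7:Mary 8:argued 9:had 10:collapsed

The displaced element is "who" (word 1).
It is linked across 2 clause boundaries (that → Ø).
It functions as the subject of "collapsed", so the gap sits immediately after word 8 ("argued").
Base order: The student had assumed that Mary argued who had collapsed.

8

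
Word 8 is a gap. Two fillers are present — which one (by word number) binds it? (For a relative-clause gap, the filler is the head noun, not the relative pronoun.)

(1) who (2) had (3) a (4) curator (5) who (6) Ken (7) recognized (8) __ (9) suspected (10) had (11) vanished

4

The marked gap is inside the relative clause, the direct object of "recognized".
Its filler is the head noun "curator" (via "who"), at word 4.
(The other dependency links word 1 to a gap after word 9.)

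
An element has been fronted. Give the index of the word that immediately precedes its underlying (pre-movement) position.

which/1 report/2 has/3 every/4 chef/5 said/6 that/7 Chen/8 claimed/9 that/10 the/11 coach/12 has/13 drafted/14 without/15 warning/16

The displaced element is "which report" (word 2).
It is linked across 2 clause boundaries (that → that).
It functions as the direct object of "drafted", so the gap sits immediately after word 14 ("drafted").
Base order: Every chef has said that Chen claimed that the coach has drafted which report without warning.

14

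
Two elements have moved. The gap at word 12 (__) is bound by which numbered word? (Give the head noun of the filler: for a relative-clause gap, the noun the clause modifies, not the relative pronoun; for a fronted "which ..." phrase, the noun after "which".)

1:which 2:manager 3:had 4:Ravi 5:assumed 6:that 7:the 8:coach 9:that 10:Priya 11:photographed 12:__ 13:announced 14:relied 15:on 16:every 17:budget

8

The marked gap is inside the relative clause, the direct object of "photographed".
Its filler is the head noun "coach" (via "that"), at word 8.
(The other dependency links word 2 to a gap after word 13.)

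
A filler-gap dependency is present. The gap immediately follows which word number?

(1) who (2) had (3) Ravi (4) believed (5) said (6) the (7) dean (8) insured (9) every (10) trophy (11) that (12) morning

4

The displaced element is "who" (word 1).
It is linked across 1 clause boundary (Ø).
It functions as the subject of "said", so the gap sits immediately after word 4 ("believed").
Base order: Ravi had believed that who said the dean insured every trophy that morning.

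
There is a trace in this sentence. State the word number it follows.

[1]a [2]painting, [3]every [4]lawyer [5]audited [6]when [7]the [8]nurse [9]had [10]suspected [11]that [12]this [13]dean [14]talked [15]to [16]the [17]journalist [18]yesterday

5

The displaced element is "a painting" (word 2).
It functions as the direct object of "audited", so the gap sits immediately after word 5 ("audited").
Base order: Every lawyer audited a painting when the nurse had suspected that this dean talked to the journalist yesterday.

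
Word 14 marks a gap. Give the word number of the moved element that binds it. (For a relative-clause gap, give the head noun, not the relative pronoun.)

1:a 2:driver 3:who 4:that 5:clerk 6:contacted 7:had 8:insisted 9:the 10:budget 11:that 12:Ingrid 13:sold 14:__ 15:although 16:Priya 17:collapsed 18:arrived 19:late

10

The gap at 14 is the object of "sold", inside a relative clause.
The relative pronoun is "that" (word 11); it is bound by the head noun immediately before it.
Its filler is the head noun "budget", at word 10.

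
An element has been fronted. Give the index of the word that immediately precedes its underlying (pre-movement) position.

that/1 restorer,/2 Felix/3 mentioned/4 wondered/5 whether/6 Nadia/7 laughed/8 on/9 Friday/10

The displaced element is "that restorer" (word 2).
It is linked across 1 clause boundary (Ø).
It functions as the subject of "wondered", so the gap sits immediately after word 4 ("mentioned").
Base order: Felix mentioned that restorer wondered whether Nadia laughed on Friday.

4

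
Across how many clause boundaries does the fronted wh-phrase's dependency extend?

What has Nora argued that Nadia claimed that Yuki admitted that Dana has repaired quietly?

3

"what" is extracted from the object of "repaired".
Boundaries crossed, outermost first: [that], [that], [that] — 3 in total.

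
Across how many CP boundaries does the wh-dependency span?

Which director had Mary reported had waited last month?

1

"which director" is extracted from the subject of "waited".
Boundaries crossed, outermost first: [Ø] — 1 in total.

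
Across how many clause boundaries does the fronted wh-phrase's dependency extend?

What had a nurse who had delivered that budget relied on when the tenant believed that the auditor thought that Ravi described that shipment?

"what" originates inside the matrix clause — no clause boundary is crossed.

0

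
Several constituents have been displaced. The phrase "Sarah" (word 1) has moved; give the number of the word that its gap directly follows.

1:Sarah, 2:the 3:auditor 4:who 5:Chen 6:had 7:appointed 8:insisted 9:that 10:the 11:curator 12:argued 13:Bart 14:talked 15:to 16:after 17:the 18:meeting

The displaced element is "Sarah" (word 1).
It is linked across 2 clause boundaries (that → Ø).
It functions as the object of the preposition "to" of "talked", so the gap sits immediately after word 15 ("to").
Base order: The auditor who Chen had appointed insisted that the curator argued Bart talked to Sarah after the meeting.

15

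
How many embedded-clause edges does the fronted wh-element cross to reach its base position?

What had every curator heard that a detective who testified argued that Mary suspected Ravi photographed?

"what" is extracted from the object of "photographed".
Boundaries crossed, outermost first: [that], [that], [Ø] — 3 in total.

3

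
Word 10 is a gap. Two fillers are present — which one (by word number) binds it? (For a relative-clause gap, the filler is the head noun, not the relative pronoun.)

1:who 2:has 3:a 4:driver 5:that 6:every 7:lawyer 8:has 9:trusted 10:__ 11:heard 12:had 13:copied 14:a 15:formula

The marked gap is inside the relative clause, the direct object of "trusted".
Its filler is the head noun "driver" (via "that"), at word 4.
(The other dependency links word 1 to a gap after word 11.)

4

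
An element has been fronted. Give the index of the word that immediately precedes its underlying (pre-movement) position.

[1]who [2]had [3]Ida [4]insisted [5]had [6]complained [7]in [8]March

The displaced element is "who" (word 1).
It is linked across 1 clause boundary (Ø).
It functions as the subject of "complained", so the gap sits immediately after word 4 ("insisted").
Base order: Ida had insisted who had complained in March.

4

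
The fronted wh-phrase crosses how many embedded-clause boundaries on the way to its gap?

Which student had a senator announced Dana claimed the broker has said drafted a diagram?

3

"which student" is extracted from the subject of "drafted".
Boundaries crossed, outermost first: [Ø], [Ø], [Ø] — 3 in total.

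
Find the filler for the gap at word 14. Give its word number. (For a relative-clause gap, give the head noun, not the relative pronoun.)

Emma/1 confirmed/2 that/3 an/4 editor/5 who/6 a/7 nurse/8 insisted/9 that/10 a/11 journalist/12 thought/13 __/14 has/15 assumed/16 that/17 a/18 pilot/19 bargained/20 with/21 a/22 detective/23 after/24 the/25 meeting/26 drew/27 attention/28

The gap at 14 is the subject of "assumed", inside a relative clause.
The relative pronoun is "who" (word 6); it is bound by the head noun immediately before it.
Its filler is the head noun "editor", at word 5.

5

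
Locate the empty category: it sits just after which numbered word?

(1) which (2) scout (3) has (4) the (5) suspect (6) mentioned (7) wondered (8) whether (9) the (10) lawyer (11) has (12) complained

6

The displaced element is "which scout" (word 2).
It is linked across 1 clause boundary (Ø).
It functions as the subject of "wondered", so the gap sits immediately after word 6 ("mentioned").
Base order: The suspect has mentioned which scout wondered whether the lawyer has complained.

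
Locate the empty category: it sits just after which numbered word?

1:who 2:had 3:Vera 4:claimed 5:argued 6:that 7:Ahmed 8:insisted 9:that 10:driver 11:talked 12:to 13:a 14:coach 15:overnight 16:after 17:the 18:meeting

The displaced element is "who" (word 1).
It is linked across 1 clause boundary (Ø).
It functions as the subject of "argued", so the gap sits immediately after word 4 ("claimed").
Base order: Vera had claimed that who argued that Ahmed insisted that driver talked to a coach overnight after the meeting.

4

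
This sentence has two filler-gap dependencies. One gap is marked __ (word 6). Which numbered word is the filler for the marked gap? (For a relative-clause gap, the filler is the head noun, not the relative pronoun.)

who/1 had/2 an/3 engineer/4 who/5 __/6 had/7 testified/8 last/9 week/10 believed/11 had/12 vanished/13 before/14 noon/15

4

The marked gap is inside the relative clause, the subject of "testified".
Its filler is the head noun "engineer" (via "who"), at word 4.
(The other dependency links word 1 to a gap after word 11.)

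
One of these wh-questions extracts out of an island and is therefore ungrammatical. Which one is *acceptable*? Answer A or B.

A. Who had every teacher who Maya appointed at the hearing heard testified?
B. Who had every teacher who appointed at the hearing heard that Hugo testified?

In B, the wh-phrase is extracted from inside a complex-NP island (relative clause) (introduced by "who"), which blocks movement.
In A, the extraction path crosses only that-complement boundaries, which are transparent.
So A is grammatical.

A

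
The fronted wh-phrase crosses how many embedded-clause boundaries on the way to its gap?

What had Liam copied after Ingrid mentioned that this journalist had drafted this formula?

"what" originates inside the matrix clause — no clause boundary is crossed.

0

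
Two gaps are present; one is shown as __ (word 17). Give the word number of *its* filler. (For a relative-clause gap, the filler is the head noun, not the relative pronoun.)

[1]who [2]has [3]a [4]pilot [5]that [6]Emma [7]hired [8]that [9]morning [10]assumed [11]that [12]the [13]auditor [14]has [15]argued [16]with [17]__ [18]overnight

The marked gap is the object of the preposition "with" of "argued".
Its filler is the fronted wh-phrase "who", at word 1.
(The other dependency links word 4 to a gap after word 7.)

1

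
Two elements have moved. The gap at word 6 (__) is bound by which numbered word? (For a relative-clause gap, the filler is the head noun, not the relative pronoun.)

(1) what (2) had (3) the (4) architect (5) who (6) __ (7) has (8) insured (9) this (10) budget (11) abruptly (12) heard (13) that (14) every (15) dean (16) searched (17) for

4

The marked gap is inside the relative clause, the subject of "insured".
Its filler is the head noun "architect" (via "who"), at word 4.
(The other dependency links word 1 to a gap after word 17.)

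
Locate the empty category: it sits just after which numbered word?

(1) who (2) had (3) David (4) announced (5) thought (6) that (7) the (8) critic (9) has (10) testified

The displaced element is "who" (word 1).
It is linked across 1 clause boundary (Ø).
It functions as the subject of "thought", so the gap sits immediately after word 4 ("announced").
Base order: David had announced that who thought that the critic has testified.

4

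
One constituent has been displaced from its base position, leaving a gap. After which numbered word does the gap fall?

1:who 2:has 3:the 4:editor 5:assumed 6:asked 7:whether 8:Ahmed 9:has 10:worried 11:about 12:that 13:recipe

5

The displaced element is "who" (word 1).
It is linked across 1 clause boundary (Ø).
It functions as the subject of "asked", so the gap sits immediately after word 5 ("assumed").
Base order: The editor has assumed who asked whether Ahmed has worried about that recipe.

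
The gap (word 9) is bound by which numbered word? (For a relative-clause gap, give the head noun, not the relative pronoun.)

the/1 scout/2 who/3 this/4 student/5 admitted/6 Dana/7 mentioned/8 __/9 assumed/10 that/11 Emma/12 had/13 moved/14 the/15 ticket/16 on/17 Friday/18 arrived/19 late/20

2

The gap at 9 is the subject of "assumed", inside a relative clause.
The relative pronoun is "who" (word 3); it is bound by the head noun immediately before it.
Its filler is the head noun "scout", at word 2.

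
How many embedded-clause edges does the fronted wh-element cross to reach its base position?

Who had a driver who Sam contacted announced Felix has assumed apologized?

"who" is extracted from the subject of "apologized".
Boundaries crossed, outermost first: [Ø], [Ø] — 2 in total.

2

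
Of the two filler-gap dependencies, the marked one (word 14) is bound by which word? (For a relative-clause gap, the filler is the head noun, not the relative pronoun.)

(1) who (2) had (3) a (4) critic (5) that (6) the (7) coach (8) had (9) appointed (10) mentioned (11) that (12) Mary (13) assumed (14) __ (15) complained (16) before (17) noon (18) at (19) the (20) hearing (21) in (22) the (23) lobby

1

The marked gap is the subject of "complained".
Its filler is the fronted wh-phrase "who", at word 1.
(The other dependency links word 4 to a gap after word 9.)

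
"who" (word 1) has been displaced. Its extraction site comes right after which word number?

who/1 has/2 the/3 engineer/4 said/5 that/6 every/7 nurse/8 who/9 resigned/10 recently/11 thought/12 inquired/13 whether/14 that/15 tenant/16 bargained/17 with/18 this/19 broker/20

The displaced element is "who" (word 1).
It is linked across 2 clause boundaries (that → Ø).
It functions as the subject of "inquired", so the gap sits immediately after word 12 ("thought").
Base order: The engineer has said that every nurse who resigned recently thought that who inquired whether that tenant bargained with this broker.

12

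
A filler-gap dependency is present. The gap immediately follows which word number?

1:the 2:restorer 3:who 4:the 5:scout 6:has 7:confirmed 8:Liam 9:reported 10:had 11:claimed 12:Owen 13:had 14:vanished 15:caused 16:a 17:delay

9

The displaced element is "the restorer" (word 2).
It is linked across 2 clause boundaries (Ø → Ø).
It functions as the subject of "claimed", so the gap sits immediately after word 9 ("reported").
Base order: The scout has confirmed Liam reported the restorer had claimed Owen had vanished.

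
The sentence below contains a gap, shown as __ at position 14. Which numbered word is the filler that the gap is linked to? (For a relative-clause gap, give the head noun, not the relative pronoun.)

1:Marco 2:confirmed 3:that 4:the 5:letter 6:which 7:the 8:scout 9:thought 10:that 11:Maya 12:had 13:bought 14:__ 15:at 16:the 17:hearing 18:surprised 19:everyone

5

The gap at 14 is the object of "bought", inside a relative clause.
The relative pronoun is "which" (word 6); it is bound by the head noun immediately before it.
Its filler is the head noun "letter", at word 5.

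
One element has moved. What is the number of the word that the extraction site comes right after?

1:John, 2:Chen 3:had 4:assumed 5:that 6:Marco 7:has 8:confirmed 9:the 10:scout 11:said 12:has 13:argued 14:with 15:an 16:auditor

11

The displaced element is "John" (word 1).
It is linked across 3 clause boundaries (that → Ø → Ø).
It functions as the subject of "argued", so the gap sits immediately after word 11 ("said").
Base order: Chen had assumed that Marco has confirmed the scout said that John has argued with an auditor.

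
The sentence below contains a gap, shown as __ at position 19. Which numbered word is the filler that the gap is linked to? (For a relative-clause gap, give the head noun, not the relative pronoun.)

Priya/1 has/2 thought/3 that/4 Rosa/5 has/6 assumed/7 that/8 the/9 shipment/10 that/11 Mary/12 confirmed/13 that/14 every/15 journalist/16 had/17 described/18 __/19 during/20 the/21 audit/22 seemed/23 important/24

10

The gap at 19 is the object of "described", inside a relative clause.
The relative pronoun is "that" (word 11); it is bound by the head noun immediately before it.
Its filler is the head noun "shipment", at word 10.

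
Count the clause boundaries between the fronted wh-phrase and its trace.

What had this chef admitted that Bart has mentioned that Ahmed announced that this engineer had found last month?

"what" is extracted from the object of "found".
Boundaries crossed, outermost first: [that], [that], [that] — 3 in total.

3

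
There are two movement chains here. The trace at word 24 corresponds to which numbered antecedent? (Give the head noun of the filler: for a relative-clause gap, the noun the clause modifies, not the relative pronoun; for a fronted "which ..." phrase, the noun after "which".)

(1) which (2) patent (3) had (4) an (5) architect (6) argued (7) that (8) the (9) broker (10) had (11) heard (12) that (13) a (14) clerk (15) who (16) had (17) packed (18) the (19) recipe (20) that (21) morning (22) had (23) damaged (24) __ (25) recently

2

The marked gap is the direct object of "damaged".
Its filler is the fronted wh-phrase "which patent", at word 2.
(The other dependency links word 14 to a gap after word 15.)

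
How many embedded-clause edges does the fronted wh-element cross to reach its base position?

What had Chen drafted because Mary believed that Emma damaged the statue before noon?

0

"what" originates inside the matrix clause — no clause boundary is crossed.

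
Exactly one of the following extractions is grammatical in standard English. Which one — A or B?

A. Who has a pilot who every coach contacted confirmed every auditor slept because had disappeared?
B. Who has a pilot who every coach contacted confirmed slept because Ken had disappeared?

B

In A, the wh-phrase is extracted from inside an adjunct island (introduced by "because"), which blocks movement.
In B, the extraction path crosses only that-complement boundaries, which are transparent.
So B is grammatical.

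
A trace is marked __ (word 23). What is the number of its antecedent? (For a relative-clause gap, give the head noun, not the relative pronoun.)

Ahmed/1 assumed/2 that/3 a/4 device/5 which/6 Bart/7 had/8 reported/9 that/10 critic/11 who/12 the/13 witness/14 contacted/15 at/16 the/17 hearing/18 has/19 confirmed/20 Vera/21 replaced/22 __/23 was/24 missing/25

The gap at 23 is the object of "replaced", inside a relative clause.
The relative pronoun is "which" (word 6); it is bound by the head noun immediately before it.
Its filler is the head noun "device", at word 5.

5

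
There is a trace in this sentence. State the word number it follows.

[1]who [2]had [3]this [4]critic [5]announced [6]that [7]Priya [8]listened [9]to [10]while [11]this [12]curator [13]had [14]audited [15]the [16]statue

The displaced element is "who" (word 1).
It is linked across 1 clause boundary (that).
It functions as the object of the preposition "to" of "listened", so the gap sits immediately after word 9 ("to").
Base order: This critic had announced that Priya listened to who while this curator had audited the statue.

9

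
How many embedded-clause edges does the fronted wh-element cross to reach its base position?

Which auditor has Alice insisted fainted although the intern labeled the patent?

1

"which auditor" is extracted from the subject of "fainted".
Boundaries crossed, outermost first: [Ø] — 1 in total.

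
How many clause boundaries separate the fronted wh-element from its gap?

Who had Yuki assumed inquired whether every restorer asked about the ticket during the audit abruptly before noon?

1

"who" is extracted from the subject of "inquired".
Boundaries crossed, outermost first: [Ø] — 1 in total.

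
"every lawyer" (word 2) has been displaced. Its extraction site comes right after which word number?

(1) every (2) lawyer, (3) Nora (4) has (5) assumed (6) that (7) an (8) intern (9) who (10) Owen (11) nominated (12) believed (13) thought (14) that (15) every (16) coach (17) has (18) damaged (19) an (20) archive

The displaced element is "every lawyer" (word 2).
It is linked across 2 clause boundaries (that → Ø).
It functions as the subject of "thought", so the gap sits immediately after word 12 ("believed").
Base order: Nora has assumed that an intern who Owen nominated believed every lawyer thought that every coach has damaged an archive.

12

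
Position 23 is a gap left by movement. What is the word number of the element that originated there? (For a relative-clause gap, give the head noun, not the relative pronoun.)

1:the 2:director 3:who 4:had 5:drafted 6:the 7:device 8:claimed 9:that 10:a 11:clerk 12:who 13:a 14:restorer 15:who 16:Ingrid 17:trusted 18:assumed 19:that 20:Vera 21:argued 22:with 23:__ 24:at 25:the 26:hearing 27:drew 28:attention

The gap at 23 is the prepositional object of "argued", inside a relative clause.
The relative pronoun is "who" (word 12); it is bound by the head noun immediately before it.
Its filler is the head noun "clerk", at word 11.

11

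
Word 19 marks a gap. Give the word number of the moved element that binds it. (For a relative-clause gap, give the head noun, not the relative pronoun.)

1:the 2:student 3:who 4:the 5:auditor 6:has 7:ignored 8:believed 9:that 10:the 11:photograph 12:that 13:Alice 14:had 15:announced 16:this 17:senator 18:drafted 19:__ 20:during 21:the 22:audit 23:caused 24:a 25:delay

The gap at 19 is the object of "drafted", inside a relative clause.
The relative pronoun is "that" (word 12); it is bound by the head noun immediately before it.
Its filler is the head noun "photograph", at word 11.

11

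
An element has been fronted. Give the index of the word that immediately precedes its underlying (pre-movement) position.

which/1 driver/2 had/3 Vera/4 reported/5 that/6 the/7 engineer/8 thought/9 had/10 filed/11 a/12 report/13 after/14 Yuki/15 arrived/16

9

The displaced element is "which driver" (word 2).
It is linked across 2 clause boundaries (that → Ø).
It functions as the subject of "filed", so the gap sits immediately after word 9 ("thought").
Base order: Vera had reported that the engineer thought that which driver had filed a report after Yuki arrived.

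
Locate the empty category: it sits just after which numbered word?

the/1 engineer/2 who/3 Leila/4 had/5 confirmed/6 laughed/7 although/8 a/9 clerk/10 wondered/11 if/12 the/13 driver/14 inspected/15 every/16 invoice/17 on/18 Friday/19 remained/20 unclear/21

6

The displaced element is "the engineer" (word 2).
It is linked across 1 clause boundary (Ø).
It functions as the subject of "laughed", so the gap sits immediately after word 6 ("confirmed").
Base order: Leila had confirmed the engineer laughed although a clerk wondered if the driver inspected every invoice on Friday.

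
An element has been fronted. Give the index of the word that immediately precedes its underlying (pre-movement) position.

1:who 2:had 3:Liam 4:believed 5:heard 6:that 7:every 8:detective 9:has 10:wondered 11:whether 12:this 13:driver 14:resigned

The displaced element is "who" (word 1).
It is linked across 1 clause boundary (Ø).
It functions as the subject of "heard", so the gap sits immediately after word 4 ("believed").
Base order: Liam had believed that who heard that every detective has wondered whether this driver resigned.

4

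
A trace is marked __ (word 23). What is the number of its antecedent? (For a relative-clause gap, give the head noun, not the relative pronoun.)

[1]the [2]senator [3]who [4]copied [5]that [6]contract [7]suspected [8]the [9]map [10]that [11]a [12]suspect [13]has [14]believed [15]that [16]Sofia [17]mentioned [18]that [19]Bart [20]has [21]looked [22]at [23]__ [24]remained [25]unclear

9

The gap at 23 is the prepositional object of "looked", inside a relative clause.
The relative pronoun is "that" (word 10); it is bound by the head noun immediately before it.
Its filler is the head noun "map", at word 9.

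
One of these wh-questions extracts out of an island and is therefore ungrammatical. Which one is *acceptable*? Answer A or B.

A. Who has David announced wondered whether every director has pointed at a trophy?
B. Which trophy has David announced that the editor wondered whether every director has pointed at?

A

In B, the wh-phrase is extracted from inside a wh-island (introduced by "whether"), which blocks movement.
In A, the extraction path crosses only that-complement boundaries, which are transparent.
So A is grammatical.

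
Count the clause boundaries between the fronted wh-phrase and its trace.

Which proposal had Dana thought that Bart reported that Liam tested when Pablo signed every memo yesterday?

"which proposal" is extracted from the object of "tested".
Boundaries crossed, outermost first: [that], [that] — 2 in total.

2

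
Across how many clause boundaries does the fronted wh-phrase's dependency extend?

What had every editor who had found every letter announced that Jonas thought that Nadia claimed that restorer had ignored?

3

"what" is extracted from the object of "ignored".
Boundaries crossed, outermost first: [that], [that], [Ø] — 3 in total.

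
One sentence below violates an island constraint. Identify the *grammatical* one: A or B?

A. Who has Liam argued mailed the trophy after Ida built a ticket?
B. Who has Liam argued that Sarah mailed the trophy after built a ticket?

A

In B, the wh-phrase is extracted from inside an adjunct island (introduced by "after"), which blocks movement.
In A, the extraction path crosses only that-complement boundaries, which are transparent.
So A is grammatical.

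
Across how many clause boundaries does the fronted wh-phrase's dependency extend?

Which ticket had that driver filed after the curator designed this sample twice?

"which ticket" originates inside the matrix clause — no clause boundary is crossed.

0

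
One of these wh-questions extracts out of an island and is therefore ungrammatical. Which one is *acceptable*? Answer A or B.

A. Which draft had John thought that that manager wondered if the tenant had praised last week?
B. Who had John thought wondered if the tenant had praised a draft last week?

In A, the wh-phrase is extracted from inside a wh-island (introduced by "if"), which blocks movement.
In B, the extraction path crosses only that-complement boundaries, which are transparent.
So B is grammatical.

B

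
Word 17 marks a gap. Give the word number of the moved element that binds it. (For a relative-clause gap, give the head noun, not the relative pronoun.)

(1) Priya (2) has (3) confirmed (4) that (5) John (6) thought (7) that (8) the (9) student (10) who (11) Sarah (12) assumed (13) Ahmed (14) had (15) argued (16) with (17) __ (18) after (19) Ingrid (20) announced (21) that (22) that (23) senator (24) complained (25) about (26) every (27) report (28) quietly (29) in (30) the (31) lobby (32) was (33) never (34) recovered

9

The gap at 17 is the prepositional object of "argued", inside a relative clause.
The relative pronoun is "who" (word 10); it is bound by the head noun immediately before it.
Its filler is the head noun "student", at word 9.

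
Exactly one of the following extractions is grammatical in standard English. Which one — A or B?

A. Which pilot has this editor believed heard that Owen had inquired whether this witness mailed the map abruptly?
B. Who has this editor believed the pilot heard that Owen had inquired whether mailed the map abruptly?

In B, the wh-phrase is extracted from inside a wh-island (introduced by "whether"), which blocks movement.
In A, the extraction path crosses only that-complement boundaries, which are transparent.
So A is grammatical.

A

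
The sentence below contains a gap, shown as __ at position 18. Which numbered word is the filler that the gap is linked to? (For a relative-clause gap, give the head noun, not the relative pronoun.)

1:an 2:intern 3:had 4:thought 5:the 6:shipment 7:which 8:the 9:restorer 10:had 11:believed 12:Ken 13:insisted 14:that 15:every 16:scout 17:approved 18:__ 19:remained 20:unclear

6

The gap at 18 is the object of "approved", inside a relative clause.
The relative pronoun is "which" (word 7); it is bound by the head noun immediately before it.
Its filler is the head noun "shipment", at word 6.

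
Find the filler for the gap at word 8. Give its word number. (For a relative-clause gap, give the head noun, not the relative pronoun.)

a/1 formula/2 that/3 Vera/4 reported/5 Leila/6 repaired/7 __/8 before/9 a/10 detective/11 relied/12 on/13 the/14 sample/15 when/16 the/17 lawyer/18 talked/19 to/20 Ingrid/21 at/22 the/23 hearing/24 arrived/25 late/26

The gap at 8 is the object of "repaired", inside a relative clause.
The relative pronoun is "that" (word 3); it is bound by the head noun immediately before it.
Its filler is the head noun "formula", at word 2.

2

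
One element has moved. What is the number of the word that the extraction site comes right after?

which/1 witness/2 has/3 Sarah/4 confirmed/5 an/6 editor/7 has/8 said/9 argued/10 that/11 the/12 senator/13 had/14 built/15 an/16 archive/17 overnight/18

9

The displaced element is "which witness" (word 2).
It is linked across 2 clause boundaries (Ø → Ø).
It functions as the subject of "argued", so the gap sits immediately after word 9 ("said").
Base order: Sarah has confirmed an editor has said that which witness argued that the senator had built an archive overnight.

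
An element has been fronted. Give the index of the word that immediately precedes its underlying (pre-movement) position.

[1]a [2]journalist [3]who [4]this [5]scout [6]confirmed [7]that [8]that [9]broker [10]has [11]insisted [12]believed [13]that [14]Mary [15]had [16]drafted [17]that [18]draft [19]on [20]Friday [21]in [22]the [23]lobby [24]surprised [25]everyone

11

The displaced element is "a journalist" (word 2).
It is linked across 2 clause boundaries (that → Ø).
It functions as the subject of "believed", so the gap sits immediately after word 11 ("insisted").
Base order: This scout confirmed that that broker has insisted a journalist believed that Mary had drafted that draft on Friday in the lobby.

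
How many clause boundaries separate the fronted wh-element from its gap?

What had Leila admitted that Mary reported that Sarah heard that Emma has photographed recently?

"what" is extracted from the object of "photographed".
Boundaries crossed, outermost first: [that], [that], [that] — 3 in total.

3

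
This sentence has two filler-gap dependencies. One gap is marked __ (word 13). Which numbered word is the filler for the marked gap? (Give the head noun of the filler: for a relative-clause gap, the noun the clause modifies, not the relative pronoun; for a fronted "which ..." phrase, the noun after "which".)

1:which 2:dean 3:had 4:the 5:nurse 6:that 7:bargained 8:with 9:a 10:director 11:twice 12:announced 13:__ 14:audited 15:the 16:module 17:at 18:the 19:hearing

2

The marked gap is the subject of "audited".
Its filler is the fronted wh-phrase "which dean", at word 2.
(The other dependency links word 5 to a gap after word 6.)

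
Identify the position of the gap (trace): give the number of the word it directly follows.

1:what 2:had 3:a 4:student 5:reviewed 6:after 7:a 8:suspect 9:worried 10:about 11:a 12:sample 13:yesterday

5

The displaced element is "what" (word 1).
It functions as the direct object of "reviewed", so the gap sits immediately after word 5 ("reviewed").
Base order: A student had reviewed what after a suspect worried about a sample yesterday.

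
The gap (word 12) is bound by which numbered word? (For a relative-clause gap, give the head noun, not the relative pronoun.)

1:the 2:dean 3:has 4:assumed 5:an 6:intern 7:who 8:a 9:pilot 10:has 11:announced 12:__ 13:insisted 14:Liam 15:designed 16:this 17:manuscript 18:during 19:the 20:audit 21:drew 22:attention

The gap at 12 is the subject of "insisted", inside a relative clause.
The relative pronoun is "who" (word 7); it is bound by the head noun immediately before it.
Its filler is the head noun "intern", at word 6.

6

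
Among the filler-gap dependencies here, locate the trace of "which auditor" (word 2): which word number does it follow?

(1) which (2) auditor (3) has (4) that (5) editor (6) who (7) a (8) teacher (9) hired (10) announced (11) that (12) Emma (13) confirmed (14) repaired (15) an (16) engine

13

The displaced element is "which auditor" (word 2).
It is linked across 2 clause boundaries (that → Ø).
It functions as the subject of "repaired", so the gap sits immediately after word 13 ("confirmed").
Base order: That editor who a teacher hired has announced that Emma confirmed that which auditor repaired an engine.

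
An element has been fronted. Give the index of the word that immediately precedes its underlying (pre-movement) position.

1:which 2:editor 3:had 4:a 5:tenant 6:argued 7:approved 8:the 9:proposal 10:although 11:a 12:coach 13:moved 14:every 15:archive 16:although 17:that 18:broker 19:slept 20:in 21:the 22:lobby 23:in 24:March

6

The displaced element is "which editor" (word 2).
It is linked across 1 clause boundary (Ø).
It functions as the subject of "approved", so the gap sits immediately after word 6 ("argued").
Base order: A tenant had argued that which editor approved the proposal although a coach moved every archive although that broker slept in the lobby in March.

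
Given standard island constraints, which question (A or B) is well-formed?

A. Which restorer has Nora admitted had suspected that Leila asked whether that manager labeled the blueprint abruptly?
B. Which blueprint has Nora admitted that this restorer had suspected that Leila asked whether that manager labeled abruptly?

A

In B, the wh-phrase is extracted from inside a wh-island (introduced by "whether"), which blocks movement.
In A, the extraction path crosses only that-complement boundaries, which are transparent.
So A is grammatical.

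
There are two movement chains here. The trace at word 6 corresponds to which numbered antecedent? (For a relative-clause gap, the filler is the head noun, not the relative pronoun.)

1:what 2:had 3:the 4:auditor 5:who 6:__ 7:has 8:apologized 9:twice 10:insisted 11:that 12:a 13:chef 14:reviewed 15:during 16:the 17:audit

The marked gap is inside the relative clause, the subject of "apologized".
Its filler is the head noun "auditor" (via "who"), at word 4.
(The other dependency links word 1 to a gap after word 14.)

4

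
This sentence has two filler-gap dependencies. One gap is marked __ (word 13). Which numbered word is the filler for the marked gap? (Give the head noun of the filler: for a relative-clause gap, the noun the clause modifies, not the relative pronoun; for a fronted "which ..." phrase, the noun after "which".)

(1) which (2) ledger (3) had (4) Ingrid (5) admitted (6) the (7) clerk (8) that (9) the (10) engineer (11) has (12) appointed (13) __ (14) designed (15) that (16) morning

7

The marked gap is inside the relative clause, the direct object of "appointed".
Its filler is the head noun "clerk" (via "that"), at word 7.
(The other dependency links word 2 to a gap after word 14.)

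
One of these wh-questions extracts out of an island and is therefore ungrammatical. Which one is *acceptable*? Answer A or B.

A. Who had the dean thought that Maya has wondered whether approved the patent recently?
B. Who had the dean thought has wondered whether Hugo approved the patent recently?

In A, the wh-phrase is extracted from inside a wh-island (introduced by "whether"), which blocks movement.
In B, the extraction path crosses only that-complement boundaries, which are transparent.
So B is grammatical.

B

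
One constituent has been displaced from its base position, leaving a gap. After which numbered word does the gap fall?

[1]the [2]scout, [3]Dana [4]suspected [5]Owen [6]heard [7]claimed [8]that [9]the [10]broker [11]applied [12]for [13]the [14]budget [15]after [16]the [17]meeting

6

The displaced element is "the scout" (word 2).
It is linked across 2 clause boundaries (Ø → Ø).
It functions as the subject of "claimed", so the gap sits immediately after word 6 ("heard").
Base order: Dana suspected Owen heard that the scout claimed that the broker applied for the budget after the meeting.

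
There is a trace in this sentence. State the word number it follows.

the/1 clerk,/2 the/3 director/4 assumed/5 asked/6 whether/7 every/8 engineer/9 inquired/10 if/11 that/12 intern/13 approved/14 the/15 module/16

The displaced element is "the clerk" (word 2).
It is linked across 1 clause boundary (Ø).
It functions as the subject of "asked", so the gap sits immediately after word 5 ("assumed").
Base order: The director assumed the clerk asked whether every engineer inquired if that intern approved the module.

5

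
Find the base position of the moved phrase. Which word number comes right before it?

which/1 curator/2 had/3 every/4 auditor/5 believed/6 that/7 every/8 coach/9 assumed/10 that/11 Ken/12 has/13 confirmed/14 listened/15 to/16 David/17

14

The displaced element is "which curator" (word 2).
It is linked across 3 clause boundaries (that → that → Ø).
It functions as the subject of "listened", so the gap sits immediately after word 14 ("confirmed").
Base order: Every auditor had believed that every coach assumed that Ken has confirmed that which curator listened to David.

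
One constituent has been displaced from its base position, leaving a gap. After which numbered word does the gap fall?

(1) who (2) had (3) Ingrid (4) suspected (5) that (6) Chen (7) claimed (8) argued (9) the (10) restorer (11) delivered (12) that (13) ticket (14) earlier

7

The displaced element is "who" (word 1).
It is linked across 2 clause boundaries (that → Ø).
It functions as the subject of "argued", so the gap sits immediately after word 7 ("claimed").
Base order: Ingrid had suspected that Chen claimed that who argued the restorer delivered that ticket earlier.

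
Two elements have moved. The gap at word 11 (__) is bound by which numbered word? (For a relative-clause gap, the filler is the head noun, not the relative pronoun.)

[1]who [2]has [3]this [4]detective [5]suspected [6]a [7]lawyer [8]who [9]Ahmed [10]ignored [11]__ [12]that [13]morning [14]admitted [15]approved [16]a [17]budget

The marked gap is inside the relative clause, the direct object of "ignored".
Its filler is the head noun "lawyer" (via "who"), at word 7.
(The other dependency links word 1 to a gap after word 14.)

7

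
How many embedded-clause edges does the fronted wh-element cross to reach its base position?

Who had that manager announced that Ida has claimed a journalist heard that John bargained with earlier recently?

"who" is extracted from the PP object of "bargained".
Boundaries crossed, outermost first: [that], [Ø], [that] — 3 in total.

3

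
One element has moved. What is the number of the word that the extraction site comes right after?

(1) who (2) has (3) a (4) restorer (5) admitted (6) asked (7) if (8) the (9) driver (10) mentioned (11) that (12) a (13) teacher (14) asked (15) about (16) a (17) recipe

5

The displaced element is "who" (word 1).
It is linked across 1 clause boundary (Ø).
It functions as the subject of "asked", so the gap sits immediately after word 5 ("admitted").
Base order: A restorer has admitted that who asked if the driver mentioned that a teacher asked about a recipe.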